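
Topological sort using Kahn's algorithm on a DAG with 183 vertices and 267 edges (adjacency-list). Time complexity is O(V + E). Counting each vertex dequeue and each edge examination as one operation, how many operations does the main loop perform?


Kahn's algorithm:
  1. Compute in-degrees: O(V + E)
  2. Process queue: each vertex dequeued once (O(V))
     each edge examined once (O(E))
Total = V + E = 183 + 267 = 450


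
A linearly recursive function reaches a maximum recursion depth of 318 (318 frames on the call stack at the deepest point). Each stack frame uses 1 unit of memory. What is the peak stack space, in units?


Maximum recursion depth = 318 frames
Memory per frame = 1 unit
Total stack space = depth * frame_size
= 318 * 1 = 318


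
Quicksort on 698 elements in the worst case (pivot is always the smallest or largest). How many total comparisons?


In the worst case, each partition step picks the worst pivot:
  Partition 1: 697 comparisons (n-1 elements to compare)
  Partition 2: 696 comparisons
  Partition 3: 695 comparisons
  Partition 4: 694 comparisons
  Partition 5: 693 comparisons
  ...
  Last partition: 0 comparisons
Total = (n-1) + (n-2) + ... + 1 + 0 = n*(n-1)/2
= 698*697/2 = 243253


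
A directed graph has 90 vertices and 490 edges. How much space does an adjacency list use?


Adjacency list: one list head per vertex + one entry per edge
Vertex heads: 90
Edge entries: 490
Total = 90 + 490 = 580


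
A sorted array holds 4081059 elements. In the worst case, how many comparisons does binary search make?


Halving sequence: 4081059 -> 2040529 -> 1020264 -> 510132 -> 255066 -> 127533 -> 63766 -> 31883 -> 15941 -> 7970 -> 3985 -> 1992 -> 996 -> 498 -> 249 -> 124 -> 62 -> 31 -> 15 -> 7 -> 3 -> 1
Number of halvings = 21
Max comparisons = 21 + 1 = 22


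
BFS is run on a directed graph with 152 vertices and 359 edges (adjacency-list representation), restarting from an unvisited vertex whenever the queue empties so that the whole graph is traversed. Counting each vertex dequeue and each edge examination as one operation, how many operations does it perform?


A full BFS traversal dequeues each vertex exactly once and examines each directed edge exactly once.
V = 152 (vertex processing cost)
E = 359 (edge examination cost)
Total operations proportional to V + E = 152 + 359 = 511


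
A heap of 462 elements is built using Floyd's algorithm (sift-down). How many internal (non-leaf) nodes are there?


Leaf nodes occupy roughly half the array.
Sift-down is called for each internal node, starting from the last one.
Internal nodes = floor(n/2) = floor(462/2) = 231


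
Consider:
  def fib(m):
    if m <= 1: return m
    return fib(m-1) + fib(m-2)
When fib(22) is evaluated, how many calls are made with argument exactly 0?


Let N(m) = number of times fib(m) is called while evaluating fib(22).
N(22) = 1 (the initial call).
N(21) = 1 (only fib(22) calls it).
For 1 <= m <= 20: fib(m) is called by fib(m+1) and fib(m+2), so
  N(m) = N(m+1) + N(m+2).
fib(0) is called only by fib(2), so N(0) = N(2).
Walk down from m=22:
  N(22)=1, N(21)=1, N(20)=2, N(19)=3, N(18)=5, N(17)=8, N(16)=13, N(15)=21, N(14)=34, N(13)=55, N(12)=89, N(11)=144, N(10)=233, N(9)=377, N(8)=610, N(7)=987, N(6)=1597, N(5)=2584, N(4)=4181, N(3)=6765, N(2)=10946, N(1)=17711, N(0)=N(2)=10946
N(0) = 10946


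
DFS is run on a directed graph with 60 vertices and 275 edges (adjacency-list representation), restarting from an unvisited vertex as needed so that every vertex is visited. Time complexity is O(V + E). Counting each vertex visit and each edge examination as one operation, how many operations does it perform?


A full DFS traversal processes each vertex exactly once (push/pop on stack).
Each directed edge is examined once.
V = 60, E = 275
V + E = 335


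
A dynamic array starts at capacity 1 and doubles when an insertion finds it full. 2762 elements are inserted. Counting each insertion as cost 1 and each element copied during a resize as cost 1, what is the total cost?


n = 2762
Insertion costs: 2762
Resizes copy 1, 2, 4, ... up to the largest power of 2 that is <= n-1 = 2761, i.e. 2048.
Copy costs = 1 + 2 + 4 + 8 + 16 + 32 + 64 + 128 + 256 + 512 + 1024 + 2048 = 4095
Total = 2762 + 4095 = 6857


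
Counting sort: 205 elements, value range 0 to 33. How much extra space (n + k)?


n = 205 (output array)
k = 34 (count array for 34 distinct values)
Extra space = 205 + 34 = 239


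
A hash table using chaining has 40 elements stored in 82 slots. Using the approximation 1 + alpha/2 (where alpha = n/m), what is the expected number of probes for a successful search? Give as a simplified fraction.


Load factor alpha = n/m = 40/82
Expected probes = 1 + alpha/2 = 1 + 40/(2*82)
= 1 + 40/164
= 164/164 + 40/164
= 204/164
Simplify: 51/41


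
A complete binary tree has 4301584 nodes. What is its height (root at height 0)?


In a complete binary tree, level k holds nodes 2^k .. 2^(k+1)-1 (1-indexed).
Height = floor(log2(n)) = floor(log2(4301584)) = 22
Check: 2^22 = 4194304 <= 4301584 < 8388608 = 2^23


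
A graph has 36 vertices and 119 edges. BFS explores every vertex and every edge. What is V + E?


A full BFS traversal dequeues each vertex once and examines each edge once.
Vertex visits: 36
Edge visits: 119
V + E = 36 + 119 = 155


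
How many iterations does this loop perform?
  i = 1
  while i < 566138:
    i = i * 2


The loop variable doubles each iteration:
i = 1 -> 2 -> 4 -> 8 -> 16 -> 32 -> 64 -> 128 -> 256 -> 512 -> 1024 -> 2048 -> 4096 -> 8192 -> 16384 -> 32768 -> 65536 -> 131072 -> 262144 -> 524288 -> 1048576 (stop, 1048576 >= 566138)
Number of doublings = ceil(log2(566138)) = 20


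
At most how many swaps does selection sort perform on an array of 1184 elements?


Each of the 1183 passes places one element in its final position.
Pass 1: swap minimum into position 0
Pass 2: swap minimum of remaining into position 1
...
Pass 1183: last two elements, one swap
Maximum swaps = 1184 - 1 = 1183


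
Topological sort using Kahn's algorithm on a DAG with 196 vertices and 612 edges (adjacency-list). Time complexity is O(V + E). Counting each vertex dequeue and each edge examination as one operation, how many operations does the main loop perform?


Kahn's algorithm:
  1. Compute in-degrees: O(V + E)
  2. Process queue: each vertex dequeued once (O(V))
     each edge examined once (O(E))
Total = V + E = 196 + 612 = 808


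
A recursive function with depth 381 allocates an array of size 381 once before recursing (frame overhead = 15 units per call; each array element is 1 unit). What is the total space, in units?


Array allocation: 381 units (allocated once)
Stack frames: 381 deep * 15 per frame = 5715 units
Total = 381 + 5715 = 6096


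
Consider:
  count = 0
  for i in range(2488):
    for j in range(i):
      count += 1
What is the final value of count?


For each i, the inner loop runs i times:
  i=0: inner runs 0 times
  i=1: inner runs 1 time
  i=2: inner runs 2 times
  i=3: inner runs 3 times
  i=4: inner runs 4 times
  i=5: inner runs 5 times
  i=6: inner runs 6 times
  i=7: inner runs 7 times
  ...
Total = 0 + 1 + 2 + ... + 2487 = 2488*(2488-1)/2 = 3093828


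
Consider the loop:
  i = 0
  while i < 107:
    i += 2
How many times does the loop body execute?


Starting at i = 0, each iteration adds 2.
Iterations until i >= 107:
  Iteration 1: i = 0 -> i = 2
  Iteration 2: i = 2 -> i = 4
  Iteration 3: i = 4 -> i = 6
  Iteration 4: i = 6 -> i = 8
  Iteration 5: i = 8 -> i = 10
  Iteration 6: i = 10 -> i = 12
  Iteration 7: i = 12 -> i = 14
  Iteration 8: i = 14 -> i = 16
  ... continuing ...
Total iterations = ceil(107/2) = 54


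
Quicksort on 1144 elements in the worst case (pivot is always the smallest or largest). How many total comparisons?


In the worst case, each partition step picks the worst pivot:
  Partition 1: 1143 comparisons (n-1 elements to compare)
  Partition 2: 1142 comparisons
  Partition 3: 1141 comparisons
  Partition 4: 1140 comparisons
  Partition 5: 1139 comparisons
  ...
  Last partition: 0 comparisons
Total = (n-1) + (n-2) + ... + 1 + 0 = n*(n-1)/2
= 1144*1143/2 = 653796


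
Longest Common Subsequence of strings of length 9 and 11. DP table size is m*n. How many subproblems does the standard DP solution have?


DP table indexed by positions in both strings.
First string: 9 positions
Second string: 11 positions
Total = 9 * 11 = 99


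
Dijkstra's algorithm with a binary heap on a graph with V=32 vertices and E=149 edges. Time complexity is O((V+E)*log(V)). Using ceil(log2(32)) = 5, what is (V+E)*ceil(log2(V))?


Dijkstra with a binary heap: each vertex is extracted once, each edge may relax once.
Each heap operation costs O(log V).
V + E = 32 + 149 = 181
ceil(log2(32)) = 5 (since 2^4 = 16 < 32 <= 32 = 2^5)
Total heap work = (V+E) * ceil(log2(V)) = 181 * 5 = 905


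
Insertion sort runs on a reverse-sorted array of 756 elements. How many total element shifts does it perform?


Sum of shifts = 1 + 2 + 3 + ... + 755
= 756 * 755 / 2
= 570780 / 2
= 285390


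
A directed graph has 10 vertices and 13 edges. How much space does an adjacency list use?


Adjacency list: one list head per vertex + one entry per edge
Vertex heads: 10
Edge entries: 13
Total = 10 + 13 = 23


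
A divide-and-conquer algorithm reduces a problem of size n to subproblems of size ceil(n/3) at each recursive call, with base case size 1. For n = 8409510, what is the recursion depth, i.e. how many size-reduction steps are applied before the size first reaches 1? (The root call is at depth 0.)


Each step divides the size by 3 (rounding up); after k steps the size is ceil(n/3^k), which equals 1 exactly when 3^k >= n.
So the depth is the smallest k with 3^k >= 8409510, i.e. ceil(log_3(8409510)).
3^14 = 4782969 < 8409510 <= 14348907 = 3^15
Recursion depth = 15


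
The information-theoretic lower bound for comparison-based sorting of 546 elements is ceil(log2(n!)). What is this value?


A binary decision tree of height h has at most 2^h leaves and needs at least n! of them, so h >= ceil(log2(n!)).
546! is far too large to multiply out, so use Stirling's series:
  ln(n!) ~ n ln n - n + (1/2) ln(2 pi n) + 1/(12n)  (error below 1/(360 n^3), negligible here)
  ln(546) = 6.3026190
  n ln n = 546 * 6.3026190 = 3441.2300
  (1/2) ln(2 pi * 546) = (1/2) ln(3430.6192) = 4.0702
  1/(12*546) = 0.0002
  ln(546!) ~ 3441.2300 - 546 + 4.0702 + 0.0002 = 2899.3004
Convert to base 2: log2(546!) = 2899.3004 / ln 2 = 2899.3004 / 0.69314718 = 4182.8063
ceil(4182.8063) = 4183


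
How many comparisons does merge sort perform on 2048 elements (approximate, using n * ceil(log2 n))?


Recursion depth: ceil(log2(2048)) = 11
Each recursion level merges n = 2048 elements
Total = 2048 * 11 = 22528


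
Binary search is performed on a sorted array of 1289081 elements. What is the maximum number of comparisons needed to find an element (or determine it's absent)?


Binary search halves the search space each comparison:
  Step 1: search space = 1289081 -> 644540
  Step 2: search space = 644540 -> 322270
  Step 3: search space = 322270 -> 161135
  Step 4: search space = 161135 -> 80567
  Step 5: search space = 80567 -> 40283
  Step 6: search space = 40283 -> 20141
  Step 7: search space = 20141 -> 10070
  Step 8: search space = 10070 -> 5035
  Step 9: search space = 5035 -> 2517
  Step 10: search space = 2517 -> 1258
  Step 11: search space = 1258 -> 629
  Step 12: search space = 629 -> 314
  Step 13: search space = 314 -> 157
  Step 14: search space = 157 -> 78
  Step 15: search space = 78 -> 39
  Step 16: search space = 39 -> 19
  Step 17: search space = 19 -> 9
  Step 18: search space = 9 -> 4
  Step 19: search space = 4 -> 2
  Step 20: search space = 2 -> 1
  Step 21: search space = 1 (final check)
Maximum comparisons = floor(log2(1289081)) + 1 = 20 + 1 = 21


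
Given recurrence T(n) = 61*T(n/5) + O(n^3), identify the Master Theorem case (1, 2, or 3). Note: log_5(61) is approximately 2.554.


Master Theorem parameters: a=61, b=5, c=3
log_b(a) = 2.554
Compare b^c with a: 5^3 = 125 > 61, so c > log_b(a).
Comparing c=3 vs log_b(a)=2.554:
3 > 2.554 => Case 3
Result: T(n) = O(n^3)
Master Theorem case = 3


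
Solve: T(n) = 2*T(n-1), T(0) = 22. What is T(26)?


Unrolling:
T(26) = 2*T(25) = 2^2*T(24) = ... = 2^26*T(0)
= 2^26 * 22
= 67108864 * 22 = 1476395008


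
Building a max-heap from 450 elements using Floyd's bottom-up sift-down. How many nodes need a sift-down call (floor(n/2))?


In a heap of 450 elements (0-indexed array):
  Last element index: 449
  Parent of last element: floor((449 - 1) / 2) = 224
  Internal nodes: indices 0 to 224
  Count = floor(450/2) = 225


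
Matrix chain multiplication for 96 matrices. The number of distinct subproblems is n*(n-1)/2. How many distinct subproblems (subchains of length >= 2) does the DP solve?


Subproblems are indexed by (i, j) where i < j.
Number of such pairs = n*(n-1)/2
= 96 * 95 / 2
= 4560


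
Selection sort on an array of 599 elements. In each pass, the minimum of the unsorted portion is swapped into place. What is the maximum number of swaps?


Selection sort performs one swap per pass:
  Pass 1: find min in positions 0 to 598, swap with position 0
  Pass 2: find min in positions 1 to 598, swap with position 1
  Pass 3: find min in positions 2 to 598, swap with position 2
  Pass 4: find min in positions 3 to 598, swap with position 3
  Pass 5: find min in positions 4 to 598, swap with position 4
  ... (593 more passes)
Total passes (and swaps) = n - 1 = 599 - 1 = 598


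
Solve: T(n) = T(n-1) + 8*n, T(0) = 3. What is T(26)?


Expanding the recurrence:
T(26) = T(25) + 8*26
       = T(24) + 8*25 + 8*26
       ...
       = T(0) + 8*(1 + 2 + ... + 26)
       = 3 + 8 * 26*27/2
       = 3 + 8 * 351
       = 3 + 2808 = 2811


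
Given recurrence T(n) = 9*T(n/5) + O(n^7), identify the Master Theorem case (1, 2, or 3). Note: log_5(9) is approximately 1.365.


Master Theorem parameters: a=9, b=5, c=7
log_b(a) = 1.365
Compare b^c with a: 5^7 = 78125 > 9, so c > log_b(a).
Comparing c=7 vs log_b(a)=1.365:
7 > 1.365 => Case 3
Result: T(n) = O(n^7)
Master Theorem case = 3


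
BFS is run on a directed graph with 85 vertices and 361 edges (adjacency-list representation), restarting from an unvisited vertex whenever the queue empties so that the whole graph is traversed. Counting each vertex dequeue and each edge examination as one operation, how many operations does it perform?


A full BFS traversal dequeues each vertex exactly once and examines each directed edge exactly once.
V = 85 (vertex processing cost)
E = 361 (edge examination cost)
Total operations proportional to V + E = 85 + 361 = 446


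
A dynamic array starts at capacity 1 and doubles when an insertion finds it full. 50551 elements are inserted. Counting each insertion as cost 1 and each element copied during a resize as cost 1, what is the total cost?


n = 50551
Insertion costs: 50551
Resizes copy 1, 2, 4, ... up to the largest power of 2 that is <= n-1 = 50550, i.e. 32768.
Copy costs = 1 + 2 + 4 + 8 + 16 + 32 + 64 + 128 + 256 + 512 + 1024 + 2048 + 4096 + 8192 + 16384 + 32768 = 65535
Total = 50551 + 65535 = 116086


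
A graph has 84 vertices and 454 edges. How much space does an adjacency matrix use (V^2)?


Adjacency matrix: V x V grid of entries
Space = V^2 = 84^2 = 84 * 84 = 7056


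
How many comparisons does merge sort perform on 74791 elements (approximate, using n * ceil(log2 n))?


Recursion depth: ceil(log2(74791)) = 17
Each recursion level merges n = 74791 elements
Total = 74791 * 17 = 1271447


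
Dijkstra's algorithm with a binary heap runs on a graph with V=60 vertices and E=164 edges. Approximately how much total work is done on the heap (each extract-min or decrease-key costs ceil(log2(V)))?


Dijkstra with a binary heap: each vertex is extracted once, each edge may relax once.
Each heap operation costs O(log V).
V + E = 60 + 164 = 224
ceil(log2(60)) = 6 (since 2^5 = 32 < 60 <= 64 = 2^6)
Total heap work = (V+E) * ceil(log2(V)) = 224 * 6 = 1344


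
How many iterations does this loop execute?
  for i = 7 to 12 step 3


The loop variable i takes values starting at 7 and increments by 3 each iteration.
Sequence: i = 7, 10
The upper bound 12 is inclusive, so the count is floor((last - first) / step) + 1:
floor((12 - 7) / 3) + 1 = floor(5/3) + 1 = 1 + 1 = 2


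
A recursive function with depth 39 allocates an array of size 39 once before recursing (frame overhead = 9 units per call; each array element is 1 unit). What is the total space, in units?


Array allocation: 39 units (allocated once)
Stack frames: 39 deep * 9 per frame = 351 units
Total = 39 + 351 = 390


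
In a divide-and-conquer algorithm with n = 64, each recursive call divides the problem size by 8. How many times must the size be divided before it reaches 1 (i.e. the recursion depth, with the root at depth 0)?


Number of divisions = log_8(64)
Sizes: 64 -> 8 -> 1 (2 divisions)
Recursion depth = 2


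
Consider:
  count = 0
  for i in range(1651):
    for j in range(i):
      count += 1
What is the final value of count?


For each i, the inner loop runs i times:
  i=0: inner runs 0 times
  i=1: inner runs 1 time
  i=2: inner runs 2 times
  i=3: inner runs 3 times
  i=4: inner runs 4 times
  i=5: inner runs 5 times
  i=6: inner runs 6 times
  i=7: inner runs 7 times
  ...
Total = 0 + 1 + 2 + ... + 1650 = 1651*(1651-1)/2 = 1362075


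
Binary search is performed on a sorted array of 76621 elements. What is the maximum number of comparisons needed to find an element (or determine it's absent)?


Binary search halves the search space each comparison:
  Step 1: search space = 76621 -> 38310
  Step 2: search space = 38310 -> 19155
  Step 3: search space = 19155 -> 9577
  Step 4: search space = 9577 -> 4788
  Step 5: search space = 4788 -> 2394
  Step 6: search space = 2394 -> 1197
  Step 7: search space = 1197 -> 598
  Step 8: search space = 598 -> 299
  Step 9: search space = 299 -> 149
  Step 10: search space = 149 -> 74
  Step 11: search space = 74 -> 37
  Step 12: search space = 37 -> 18
  Step 13: search space = 18 -> 9
  Step 14: search space = 9 -> 4
  Step 15: search space = 4 -> 2
  Step 16: search space = 2 -> 1
  Step 17: search space = 1 (final check)
Maximum comparisons = floor(log2(76621)) + 1 = 16 + 1 = 17


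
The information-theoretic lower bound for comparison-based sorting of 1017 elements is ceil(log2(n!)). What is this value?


A binary decision tree of height h has at most 2^h leaves and needs at least n! of them, so h >= ceil(log2(n!)).
1017! is far too large to multiply out, so use Stirling's series:
  ln(n!) ~ n ln n - n + (1/2) ln(2 pi n) + 1/(12n)  (error below 1/(360 n^3), negligible here)
  ln(1017) = 6.9246124
  n ln n = 1017 * 6.9246124 = 7042.3308
  (1/2) ln(2 pi * 1017) = (1/2) ln(6389.9995) = 4.3812
  1/(12*1017) = 0.0001
  ln(1017!) ~ 7042.3308 - 1017 + 4.3812 + 0.0001 = 6029.7121
Convert to base 2: log2(1017!) = 6029.7121 / ln 2 = 6029.7121 / 0.69314718 = 8699.0358
ceil(8699.0358) = 8700


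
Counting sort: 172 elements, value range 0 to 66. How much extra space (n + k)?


n = 172 (output array)
k = 67 (count array for 67 distinct values)
Extra space = 172 + 67 = 239


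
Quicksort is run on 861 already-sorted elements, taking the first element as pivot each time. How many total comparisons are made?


Sum of comparisons per partition:
860 + 859 + ... + 1 + 0
= 861 * (861 - 1) / 2
= 861 * 860 / 2
= 370230


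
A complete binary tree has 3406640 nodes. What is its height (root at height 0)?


In a complete binary tree, level k holds nodes 2^k .. 2^(k+1)-1 (1-indexed).
Height = floor(log2(n)) = floor(log2(3406640)) = 21
Check: 2^21 = 2097152 <= 3406640 < 4194304 = 2^22


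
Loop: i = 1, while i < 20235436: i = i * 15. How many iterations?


i multiplies by 15 each step:
i = 1 -> 15 -> 225 -> 3375 -> 50625 -> 759375 -> 11390625 -> 170859375 (stop)
Iterations = ceil(log_15(20235436)) = 7


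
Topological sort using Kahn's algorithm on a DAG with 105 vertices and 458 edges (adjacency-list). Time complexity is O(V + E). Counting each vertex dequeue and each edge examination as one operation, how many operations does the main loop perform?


Kahn's algorithm:
  1. Compute in-degrees: O(V + E)
  2. Process queue: each vertex dequeued once (O(V))
     each edge examined once (O(E))
Total = V + E = 105 + 458 = 563


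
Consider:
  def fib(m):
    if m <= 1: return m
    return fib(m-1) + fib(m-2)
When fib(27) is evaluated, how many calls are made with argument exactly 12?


Let N(m) = number of times fib(m) is called while evaluating fib(27).
N(27) = 1 (the initial call).
N(26) = 1 (only fib(27) calls it).
For 1 <= m <= 25: fib(m) is called by fib(m+1) and fib(m+2), so
  N(m) = N(m+1) + N(m+2).
fib(0) is called only by fib(2), so N(0) = N(2).
Walk down from m=27:
  N(27)=1, N(26)=1, N(25)=2, N(24)=3, N(23)=5, N(22)=8, N(21)=13, N(20)=21, N(19)=34, N(18)=55, N(17)=89, N(16)=144, N(15)=233, N(14)=377, N(13)=610, N(12)=987
N(12) = 987


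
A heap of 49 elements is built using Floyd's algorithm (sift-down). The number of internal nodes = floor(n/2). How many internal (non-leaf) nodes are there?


Leaf nodes occupy roughly half the array.
Sift-down is called for each internal node, starting from the last one.
Internal nodes = floor(n/2) = floor(49/2) = 24


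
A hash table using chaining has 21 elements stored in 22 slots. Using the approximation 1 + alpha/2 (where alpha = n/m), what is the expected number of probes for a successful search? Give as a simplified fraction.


Load factor alpha = n/m = 21/22
Expected probes = 1 + alpha/2 = 1 + 21/(2*22)
= 1 + 21/44
= 44/44 + 21/44
= 65/44


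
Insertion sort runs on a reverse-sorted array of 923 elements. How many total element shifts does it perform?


Sum of shifts = 1 + 2 + 3 + ... + 922
= 923 * 922 / 2
= 851006 / 2
= 425503


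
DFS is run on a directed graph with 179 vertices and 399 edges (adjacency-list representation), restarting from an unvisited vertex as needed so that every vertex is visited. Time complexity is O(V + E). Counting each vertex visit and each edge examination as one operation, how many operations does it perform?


A full DFS traversal processes each vertex exactly once (push/pop on stack).
Each directed edge is examined once.
V = 179, E = 399
V + E = 578


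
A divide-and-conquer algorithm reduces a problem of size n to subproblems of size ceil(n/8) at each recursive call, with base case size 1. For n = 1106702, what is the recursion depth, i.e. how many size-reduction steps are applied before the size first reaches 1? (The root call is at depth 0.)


Each step divides the size by 8 (rounding up); after k steps the size is ceil(n/8^k), which equals 1 exactly when 8^k >= n.
So the depth is the smallest k with 8^k >= 1106702, i.e. ceil(log_8(1106702)).
8^6 = 262144 < 1106702 <= 2097152 = 8^7
Recursion depth = 7


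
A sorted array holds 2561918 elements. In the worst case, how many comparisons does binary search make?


Halving sequence: 2561918 -> 1280959 -> 640479 -> 320239 -> 160119 -> 80059 -> 40029 -> 20014 -> 10007 -> 5003 -> 2501 -> 1250 -> 625 -> 312 -> 156 -> 78 -> 39 -> 19 -> 9 -> 4 -> 2 -> 1
Number of halvings = 21
Max comparisons = 21 + 1 = 22


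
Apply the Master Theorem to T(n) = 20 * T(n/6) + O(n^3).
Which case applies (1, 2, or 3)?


The Master Theorem: T(n) = a*T(n/b) + O(n^c)
  a = 20, b = 6, c = 3
log_b(a) = log_6(20) ~ 1.672
Compare b^c with a: 6^3 = 216 > 20, so c > log_b(a).
Since c > log_b(a), Case 3 applies.
T(n) = O(n^3)
Master Theorem case = 3


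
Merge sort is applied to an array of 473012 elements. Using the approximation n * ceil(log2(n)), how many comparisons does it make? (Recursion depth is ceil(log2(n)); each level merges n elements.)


Merge sort divides the array into halves recursively.
Number of levels = ceil(log2(473012)) = 19
At each level, approximately n = 473012 comparisons are needed for merging.
Total comparisons ~ n * ceil(log2(n)) = 473012 * 19 = 8987228


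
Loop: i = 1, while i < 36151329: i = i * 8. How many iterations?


i multiplies by 8 each step:
i = 1 -> 8 -> 64 -> 512 -> 4096 -> 32768 -> 262144 -> 2097152 -> 16777216 -> 134217728 (stop)
Iterations = ceil(log_8(36151329)) = 9


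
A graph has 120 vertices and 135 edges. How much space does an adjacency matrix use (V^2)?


Adjacency matrix: V x V grid of entries
Space = V^2 = 120^2 = 120 * 120 = 14400


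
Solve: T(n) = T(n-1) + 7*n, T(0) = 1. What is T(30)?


Expanding the recurrence:
T(30) = T(29) + 7*30
       = T(28) + 7*29 + 7*30
       ...
       = T(0) + 7*(1 + 2 + ... + 30)
       = 1 + 7 * 30*31/2
       = 1 + 7 * 465
       = 1 + 3255 = 3256


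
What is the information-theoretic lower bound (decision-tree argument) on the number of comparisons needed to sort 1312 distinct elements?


A binary decision tree of height h has at most 2^h leaves and needs at least n! of them, so h >= ceil(log2(n!)).
1312! is far too large to multiply out, so use Stirling's series:
  ln(n!) ~ n ln n - n + (1/2) ln(2 pi n) + 1/(12n)  (error below 1/(360 n^3), negligible here)
  ln(1312) = 7.1793080
  n ln n = 1312 * 7.1793080 = 9419.2521
  (1/2) ln(2 pi * 1312) = (1/2) ln(8243.5391) = 4.5086
  1/(12*1312) = 0.0001
  ln(1312!) ~ 9419.2521 - 1312 + 4.5086 + 0.0001 = 8111.7608
Convert to base 2: log2(1312!) = 8111.7608 / ln 2 = 8111.7608 / 0.69314718 = 11702.7971
ceil(11702.7971) = 11703


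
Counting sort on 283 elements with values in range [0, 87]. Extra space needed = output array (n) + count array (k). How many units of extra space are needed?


Output array size: 283 (to store sorted result)
Count array size: 88 (one slot per possible value, range 0 to 87)
Total extra space = 283 + 88 = 371


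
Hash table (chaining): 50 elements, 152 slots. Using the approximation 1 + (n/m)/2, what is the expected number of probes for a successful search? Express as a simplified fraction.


Computing expected probes:
alpha = 50/152
= 1 + alpha/2
= 1 + 50/(2*152)
= (2*152 + 50) / (2*152)
= 354/304 = 177/152


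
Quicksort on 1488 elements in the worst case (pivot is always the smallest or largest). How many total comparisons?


In the worst case, each partition step picks the worst pivot:
  Partition 1: 1487 comparisons (n-1 elements to compare)
  Partition 2: 1486 comparisons
  Partition 3: 1485 comparisons
  Partition 4: 1484 comparisons
  Partition 5: 1483 comparisons
  ...
  Last partition: 0 comparisons
Total = (n-1) + (n-2) + ... + 1 + 0 = n*(n-1)/2
= 1488*1487/2 = 1106328


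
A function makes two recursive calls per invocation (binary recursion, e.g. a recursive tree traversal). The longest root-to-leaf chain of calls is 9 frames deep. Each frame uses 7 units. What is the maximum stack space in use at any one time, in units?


Binary recursion: the two calls run one after the other, so only one root-to-leaf chain of frames is on the stack at a time.
Maximum depth (longest chain) = 9 frames
Each frame = 7 units
Max stack space = 9 * 7 = 63


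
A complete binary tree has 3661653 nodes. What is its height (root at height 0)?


In a complete binary tree, level k holds nodes 2^k .. 2^(k+1)-1 (1-indexed).
Height = floor(log2(n)) = floor(log2(3661653)) = 21
Check: 2^21 = 2097152 <= 3661653 < 4194304 = 2^22


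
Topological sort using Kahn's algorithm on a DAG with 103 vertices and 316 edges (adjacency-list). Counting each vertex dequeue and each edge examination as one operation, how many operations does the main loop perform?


Kahn's algorithm:
  1. Compute in-degrees: O(V + E)
  2. Process queue: each vertex dequeued once (O(V))
     each edge examined once (O(E))
Total = V + E = 103 + 316 = 419


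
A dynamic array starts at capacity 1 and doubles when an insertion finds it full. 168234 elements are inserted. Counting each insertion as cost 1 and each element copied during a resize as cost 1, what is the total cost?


n = 168234
Insertion costs: 168234
Resizes copy 1, 2, 4, ... up to the largest power of 2 that is <= n-1 = 168233, i.e. 131072.
Copy costs = 1 + 2 + 4 + 8 + 16 + 32 + 64 + 128 + 256 + 512 + 1024 + 2048 + 4096 + 8192 + 16384 + 32768 + 65536 + 131072 = 262143
Total = 168234 + 262143 = 430377


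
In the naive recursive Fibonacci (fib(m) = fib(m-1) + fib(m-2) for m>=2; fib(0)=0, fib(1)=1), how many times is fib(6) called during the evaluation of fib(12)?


Let N(m) = number of times fib(m) is called while evaluating fib(12).
N(12) = 1 (the initial call).
N(11) = 1 (only fib(12) calls it).
For 1 <= m <= 10: fib(m) is called by fib(m+1) and fib(m+2), so
  N(m) = N(m+1) + N(m+2).
fib(0) is called only by fib(2), so N(0) = N(2).
Walk down from m=12:
  N(12)=1, N(11)=1, N(10)=2, N(9)=3, N(8)=5, N(7)=8, N(6)=13
N(6) = 13


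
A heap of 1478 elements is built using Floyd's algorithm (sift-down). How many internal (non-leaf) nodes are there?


Leaf nodes occupy roughly half the array.
Sift-down is called for each internal node, starting from the last one.
Internal nodes = floor(n/2) = floor(1478/2) = 739


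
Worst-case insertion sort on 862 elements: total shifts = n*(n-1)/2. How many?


Sum of shifts = 1 + 2 + 3 + ... + 861
= 862 * 861 / 2
= 742182 / 2
= 371091


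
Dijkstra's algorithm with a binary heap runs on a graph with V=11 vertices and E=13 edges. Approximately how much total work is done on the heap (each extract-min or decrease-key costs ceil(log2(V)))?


Dijkstra with a binary heap: each vertex is extracted once, each edge may relax once.
Each heap operation costs O(log V).
V + E = 11 + 13 = 24
ceil(log2(11)) = 4 (since 2^3 = 8 < 11 <= 16 = 2^4)
Total heap work = (V+E) * ceil(log2(V)) = 24 * 4 = 96


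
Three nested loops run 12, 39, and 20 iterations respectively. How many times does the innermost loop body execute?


Loop 1 (outermost): 12 iterations
Loop 2 (middle): 39 iterations per outer
Loop 3 (innermost): 20 iterations per middle
Total = 12 * 39 * 20 = 9360


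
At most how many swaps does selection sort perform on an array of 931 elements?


Each of the 930 passes places one element in its final position.
Pass 1: swap minimum into position 0
Pass 2: swap minimum of remaining into position 1
...
Pass 930: last two elements, one swap
Maximum swaps = 931 - 1 = 930


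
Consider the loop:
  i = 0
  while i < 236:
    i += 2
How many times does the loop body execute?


Starting at i = 0, each iteration adds 2.
Iterations until i >= 236:
  Iteration 1: i = 0 -> i = 2
  Iteration 2: i = 2 -> i = 4
  Iteration 3: i = 4 -> i = 6
  Iteration 4: i = 6 -> i = 8
  Iteration 5: i = 8 -> i = 10
  Iteration 6: i = 10 -> i = 12
  Iteration 7: i = 12 -> i = 14
  Iteration 8: i = 14 -> i = 16
  ... continuing ...
Total iterations = ceil(236/2) = 118


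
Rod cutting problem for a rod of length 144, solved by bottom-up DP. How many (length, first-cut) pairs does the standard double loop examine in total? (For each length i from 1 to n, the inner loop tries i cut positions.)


For each subproblem length i = 1..144, the inner loop considers i possible first cuts.
Total = 1 + 2 + ... + 144
= 144*(144+1)/2
= 144*145/2 = 10440


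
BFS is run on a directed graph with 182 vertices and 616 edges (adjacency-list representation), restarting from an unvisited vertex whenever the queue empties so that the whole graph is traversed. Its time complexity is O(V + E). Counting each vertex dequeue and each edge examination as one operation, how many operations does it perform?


A full BFS traversal dequeues each vertex exactly once and examines each directed edge exactly once.
V = 182 (vertex processing cost)
E = 616 (edge examination cost)
Total operations proportional to V + E = 182 + 616 = 798


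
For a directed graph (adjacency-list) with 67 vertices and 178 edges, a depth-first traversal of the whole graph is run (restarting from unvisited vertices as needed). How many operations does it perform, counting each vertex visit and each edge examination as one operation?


A full DFS traversal visits each vertex once and examines each edge once.
V = 67
E = 178
Sum = 67 + 178 = 245


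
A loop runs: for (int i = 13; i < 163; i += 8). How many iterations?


Loop starts at i = 13, increments by 8, stops when i >= 163.
Number of iterations = ceil((163 - 13) / 8)
= ceil(150 / 8)
= 19


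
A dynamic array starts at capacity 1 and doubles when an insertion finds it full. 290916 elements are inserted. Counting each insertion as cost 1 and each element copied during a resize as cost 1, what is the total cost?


n = 290916
Insertion costs: 290916
Resizes copy 1, 2, 4, ... up to the largest power of 2 that is <= n-1 = 290915, i.e. 262144.
Copy costs = 1 + 2 + 4 + 8 + 16 + 32 + 64 + 128 + 256 + 512 + 1024 + 2048 + 4096 + 8192 + 16384 + 32768 + 65536 + 131072 + 262144 = 524287
Total = 290916 + 524287 = 815203


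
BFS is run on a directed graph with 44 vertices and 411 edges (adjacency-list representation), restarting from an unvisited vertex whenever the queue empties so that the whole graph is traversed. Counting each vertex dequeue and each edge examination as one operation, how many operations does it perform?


A full BFS traversal dequeues each vertex exactly once and examines each directed edge exactly once.
V = 44 (vertex processing cost)
E = 411 (edge examination cost)
Total operations proportional to V + E = 44 + 411 = 455


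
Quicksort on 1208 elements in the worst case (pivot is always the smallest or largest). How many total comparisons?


In the worst case, each partition step picks the worst pivot:
  Partition 1: 1207 comparisons (n-1 elements to compare)
  Partition 2: 1206 comparisons
  Partition 3: 1205 comparisons
  Partition 4: 1204 comparisons
  Partition 5: 1203 comparisons
  ...
  Last partition: 0 comparisons
Total = (n-1) + (n-2) + ... + 1 + 0 = n*(n-1)/2
= 1208*1207/2 = 729028


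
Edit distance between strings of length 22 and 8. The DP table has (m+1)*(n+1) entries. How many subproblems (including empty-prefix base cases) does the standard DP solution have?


The table includes base cases (empty prefixes).
Rows: (m+1) = 23
Columns: (n+1) = 9
Total = 23 * 9 = 207


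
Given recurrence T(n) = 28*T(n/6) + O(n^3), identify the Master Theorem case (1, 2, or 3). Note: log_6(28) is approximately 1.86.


Master Theorem parameters: a=28, b=6, c=3
log_b(a) = 1.86
Compare b^c with a: 6^3 = 216 > 28, so c > log_b(a).
Comparing c=3 vs log_b(a)=1.86:
3 > 1.86 => Case 3
Result: T(n) = O(n^3)
Master Theorem case = 3


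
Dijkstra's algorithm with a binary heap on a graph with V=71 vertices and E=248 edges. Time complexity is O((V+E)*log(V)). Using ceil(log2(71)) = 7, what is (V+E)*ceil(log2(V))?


Dijkstra with a binary heap: each vertex is extracted once, each edge may relax once.
Each heap operation costs O(log V).
V + E = 71 + 248 = 319
ceil(log2(71)) = 7 (since 2^6 = 64 < 71 <= 128 = 2^7)
Total heap work = (V+E) * ceil(log2(V)) = 319 * 7 = 2233


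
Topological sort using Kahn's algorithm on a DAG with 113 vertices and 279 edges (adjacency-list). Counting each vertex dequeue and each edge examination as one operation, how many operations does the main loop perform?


Kahn's algorithm:
  1. Compute in-degrees: O(V + E)
  2. Process queue: each vertex dequeued once (O(V))
     each edge examined once (O(E))
Total = V + E = 113 + 279 = 392


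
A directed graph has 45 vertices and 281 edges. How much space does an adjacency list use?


Adjacency list: one list head per vertex + one entry per edge
Vertex heads: 45
Edge entries: 281
Total = 45 + 281 = 326


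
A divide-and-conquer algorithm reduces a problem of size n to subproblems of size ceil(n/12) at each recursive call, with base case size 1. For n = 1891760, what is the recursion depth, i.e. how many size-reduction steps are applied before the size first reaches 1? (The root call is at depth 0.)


Each step divides the size by 12 (rounding up); after k steps the size is ceil(n/12^k), which equals 1 exactly when 12^k >= n.
So the depth is the smallest k with 12^k >= 1891760, i.e. ceil(log_12(1891760)).
12^5 = 248832 < 1891760 <= 2985984 = 12^6
Recursion depth = 6


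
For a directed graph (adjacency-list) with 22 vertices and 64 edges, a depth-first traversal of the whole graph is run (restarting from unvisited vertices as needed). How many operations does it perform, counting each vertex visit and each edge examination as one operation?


A full DFS traversal visits each vertex once and examines each edge once.
V = 22
E = 64
Sum = 22 + 64 = 86


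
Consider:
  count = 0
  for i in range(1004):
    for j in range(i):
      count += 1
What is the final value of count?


For each i, the inner loop runs i times:
  i=0: inner runs 0 times
  i=1: inner runs 1 time
  i=2: inner runs 2 times
  i=3: inner runs 3 times
  i=4: inner runs 4 times
  i=5: inner runs 5 times
  i=6: inner runs 6 times
  i=7: inner runs 7 times
  ...
Total = 0 + 1 + 2 + ... + 1003 = 1004*(1004-1)/2 = 503506


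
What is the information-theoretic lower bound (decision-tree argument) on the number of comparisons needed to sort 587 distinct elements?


A binary decision tree of height h has at most 2^h leaves and needs at least n! of them, so h >= ceil(log2(n!)).
587! is far too large to multiply out, so use Stirling's series:
  ln(n!) ~ n ln n - n + (1/2) ln(2 pi n) + 1/(12n)  (error below 1/(360 n^3), negligible here)
  ln(587) = 6.3750248
  n ln n = 587 * 6.3750248 = 3742.1396
  (1/2) ln(2 pi * 587) = (1/2) ln(3688.2298) = 4.1065
  1/(12*587) = 0.0001
  ln(587!) ~ 3742.1396 - 587 + 4.1065 + 0.0001 = 3159.2462
Convert to base 2: log2(587!) = 3159.2462 / ln 2 = 3159.2462 / 0.69314718 = 4557.8288
ceil(4557.8288) = 4558


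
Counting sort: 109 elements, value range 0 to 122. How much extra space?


n = 109 (output array)
k = 123 (count array for 123 distinct values)
Extra space = 109 + 123 = 232


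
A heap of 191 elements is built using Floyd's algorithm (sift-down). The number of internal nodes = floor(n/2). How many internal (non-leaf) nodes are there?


Leaf nodes occupy roughly half the array.
Sift-down is called for each internal node, starting from the last one.
Internal nodes = floor(n/2) = floor(191/2) = 95


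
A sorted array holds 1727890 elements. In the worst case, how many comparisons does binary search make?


Halving sequence: 1727890 -> 863945 -> 431972 -> 215986 -> 107993 -> 53996 -> 26998 -> 13499 -> 6749 -> 3374 -> 1687 -> 843 -> 421 -> 210 -> 105 -> 52 -> 26 -> 13 -> 6 -> 3 -> 1
Number of halvings = 20
Max comparisons = 20 + 1 = 21


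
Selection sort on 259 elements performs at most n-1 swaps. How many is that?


Each of the 258 passes places one element in its final position.
Pass 1: swap minimum into position 0
Pass 2: swap minimum of remaining into position 1
...
Pass 258: last two elements, one swap
Maximum swaps = 259 - 1 = 258


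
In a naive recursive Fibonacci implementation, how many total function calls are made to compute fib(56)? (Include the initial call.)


Let C(m) = total calls to evaluate fib(m). Then C(0)=C(1)=1, and
C(m) = 1 + C(m-1) + C(m-2) for m >= 2.
Build the table (each entry = 1 + previous two):
  C(0) = 1
  C(1) = 1
  C(2) = 1 + 1 + 1 = 3
  C(3) = 1 + 3 + 1 = 5
  C(4) = 1 + 5 + 3 = 9
  C(5) = 1 + 9 + 5 = 15
  C(6) = 1 + 15 + 9 = 25
  C(7) = 1 + 25 + 15 = 41
  C(8) = 1 + 41 + 25 = 67
  C(9) = 1 + 67 + 41 = 109
  C(10) = 1 + 109 + 67 = 177
  C(11) = 1 + 177 + 109 = 287
  C(12) = 1 + 287 + 177 = 465
  C(13) = 1 + 465 + 287 = 753
  C(14) = 1 + 753 + 465 = 1219
  C(15) = 1 + 1219 + 753 = 1973
  C(16) = 1 + 1973 + 1219 = 3193
  C(17) = 1 + 3193 + 1973 = 5167
  C(18) = 1 + 5167 + 3193 = 8361
  C(19) = 1 + 8361 + 5167 = 13529
  C(20) = 1 + 13529 + 8361 = 21891
  C(21) = 1 + 21891 + 13529 = 35421
  C(22) = 1 + 35421 + 21891 = 57313
  C(23) = 1 + 57313 + 35421 = 92735
  C(24) = 1 + 92735 + 57313 = 150049
  C(25) = 1 + 150049 + 92735 = 242785
  C(26) = 1 + 242785 + 150049 = 392835
  C(27) = 1 + 392835 + 242785 = 635621
  C(28) = 1 + 635621 + 392835 = 1028457
  C(29) = 1 + 1028457 + 635621 = 1664079
  C(30) = 1 + 1664079 + 1028457 = 2692537
  C(31) = 1 + 2692537 + 1664079 = 4356617
  C(32) = 1 + 4356617 + 2692537 = 7049155
  C(33) = 1 + 7049155 + 4356617 = 11405773
  C(34) = 1 + 11405773 + 7049155 = 18454929
  C(35) = 1 + 18454929 + 11405773 = 29860703
  C(36) = 1 + 29860703 + 18454929 = 48315633
  C(37) = 1 + 48315633 + 29860703 = 78176337
  C(38) = 1 + 78176337 + 48315633 = 126491971
  C(39) = 1 + 126491971 + 78176337 = 204668309
  C(40) = 1 + 204668309 + 126491971 = 331160281
  C(41) = 1 + 331160281 + 204668309 = 535828591
  C(42) = 1 + 535828591 + 331160281 = 866988873
  C(43) = 1 + 866988873 + 535828591 = 1402817465
  C(44) = 1 + 1402817465 + 866988873 = 2269806339
  C(45) = 1 + 2269806339 + 1402817465 = 3672623805
  C(46) = 1 + 3672623805 + 2269806339 = 5942430145
  C(47) = 1 + 5942430145 + 3672623805 = 9615053951
  C(48) = 1 + 9615053951 + 5942430145 = 15557484097
  C(49) = 1 + 15557484097 + 9615053951 = 25172538049
  C(50) = 1 + 25172538049 + 15557484097 = 40730022147
  C(51) = 1 + 40730022147 + 25172538049 = 65902560197
  C(52) = 1 + 65902560197 + 40730022147 = 106632582345
  C(53) = 1 + 106632582345 + 65902560197 = 172535142543
  C(54) = 1 + 172535142543 + 106632582345 = 279167724889
  C(55) = 1 + 279167724889 + 172535142543 = 451702867433
  C(56) = 1 + 451702867433 + 279167724889 = 730870592323
Total calls for fib(56) = 730870592323
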